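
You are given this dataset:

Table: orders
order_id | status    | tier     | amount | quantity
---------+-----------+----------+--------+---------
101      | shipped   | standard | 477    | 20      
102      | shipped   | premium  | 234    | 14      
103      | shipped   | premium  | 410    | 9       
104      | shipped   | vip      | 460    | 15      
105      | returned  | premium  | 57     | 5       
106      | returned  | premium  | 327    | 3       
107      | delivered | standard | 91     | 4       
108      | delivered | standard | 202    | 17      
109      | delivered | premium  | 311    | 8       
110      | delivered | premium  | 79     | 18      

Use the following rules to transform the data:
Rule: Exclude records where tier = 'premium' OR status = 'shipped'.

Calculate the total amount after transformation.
293

Step 1: Find records where tier = 'premium' OR status = 'shipped'
Step 2: 8 records match, summing to 2355
Step 3: Original sum: 2648
Step 4: Remaining sum = 2648 - 2355 = 293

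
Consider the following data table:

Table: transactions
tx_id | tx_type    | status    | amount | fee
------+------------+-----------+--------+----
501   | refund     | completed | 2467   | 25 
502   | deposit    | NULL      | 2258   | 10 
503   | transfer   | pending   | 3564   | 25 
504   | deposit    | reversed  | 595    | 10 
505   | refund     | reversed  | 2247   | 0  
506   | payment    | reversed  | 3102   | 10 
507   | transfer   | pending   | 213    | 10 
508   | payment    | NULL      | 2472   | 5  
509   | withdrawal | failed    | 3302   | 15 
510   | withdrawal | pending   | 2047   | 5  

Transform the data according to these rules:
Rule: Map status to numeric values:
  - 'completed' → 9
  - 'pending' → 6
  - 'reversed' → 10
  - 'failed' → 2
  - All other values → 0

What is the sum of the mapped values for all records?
59

Step 1: Apply mapping to each record
Step 2: Count by status:
  'completed': 1 records × 9 = 9
  'pending': 3 records × 6 = 18
  'reversed': 3 records × 10 = 30
  'failed': 1 records × 2 = 2
Step 3: Sum all mapped values = 59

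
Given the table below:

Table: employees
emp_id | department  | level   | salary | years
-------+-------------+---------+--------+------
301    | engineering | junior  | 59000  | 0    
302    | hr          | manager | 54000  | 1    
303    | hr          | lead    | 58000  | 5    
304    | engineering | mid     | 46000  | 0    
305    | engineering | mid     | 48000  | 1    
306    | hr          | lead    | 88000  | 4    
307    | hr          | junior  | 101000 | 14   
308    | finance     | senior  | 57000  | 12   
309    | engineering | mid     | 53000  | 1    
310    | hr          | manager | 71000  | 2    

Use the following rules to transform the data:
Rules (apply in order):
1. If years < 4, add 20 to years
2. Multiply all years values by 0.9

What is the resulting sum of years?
144.0

Step 1: Apply Rule 1 - Add 20 to records with years < 4
  - 6 records affected: 5 + (6 × 20) = 125
  - Unaffected records: 35
  - Sum after Rule 1: 160
Step 2: Apply Rule 2 - Multiply all by 0.9
  - 160 × 0.9 = 144.0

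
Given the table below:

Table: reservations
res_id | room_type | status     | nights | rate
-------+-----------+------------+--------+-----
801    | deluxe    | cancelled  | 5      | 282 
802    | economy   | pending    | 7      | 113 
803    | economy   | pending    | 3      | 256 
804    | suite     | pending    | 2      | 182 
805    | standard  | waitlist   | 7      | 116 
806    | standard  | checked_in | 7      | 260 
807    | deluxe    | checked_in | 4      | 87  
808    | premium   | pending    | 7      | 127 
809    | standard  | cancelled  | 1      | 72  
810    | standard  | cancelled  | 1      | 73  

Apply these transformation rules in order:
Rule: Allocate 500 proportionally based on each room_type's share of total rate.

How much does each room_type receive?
deluxe: 117.67, economy: 117.67, premium: 40.5, standard: 166.14, suite: 58.04

Step 1: Calculate total rate = 1568
Step 2: Calculate each room_type's proportion:
  deluxe: 369/1568 = 23.53% → 117.67
  economy: 369/1568 = 23.53% → 117.67
  premium: 127/1568 = 8.10% → 40.5
  standard: 521/1568 = 33.23% → 166.14
  suite: 182/1568 = 11.61% → 58.04
Step 3: Verify: sum of allocations ≈ 500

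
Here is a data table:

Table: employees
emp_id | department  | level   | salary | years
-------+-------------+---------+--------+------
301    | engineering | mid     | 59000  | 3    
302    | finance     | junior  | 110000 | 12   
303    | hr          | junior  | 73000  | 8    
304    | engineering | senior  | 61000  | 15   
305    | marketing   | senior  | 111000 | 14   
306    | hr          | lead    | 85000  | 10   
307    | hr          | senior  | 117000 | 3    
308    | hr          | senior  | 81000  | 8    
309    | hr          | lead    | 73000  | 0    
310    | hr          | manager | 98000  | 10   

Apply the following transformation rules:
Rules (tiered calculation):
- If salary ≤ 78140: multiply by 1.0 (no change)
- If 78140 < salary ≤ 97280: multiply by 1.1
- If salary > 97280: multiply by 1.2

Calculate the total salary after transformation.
971800.0

Step 1: Tier 1 (salary ≤ 78140): 4 records, sum = 266000 × 1.0 = 266000.0
Step 2: Tier 2 (78140 < salary ≤ 97280): 2 records, sum = 166000 × 1.1 = 182600.0
Step 3: Tier 3 (salary > 97280): 4 records, sum = 436000 × 1.2 = 523200.0
Step 4: Final sum = 266000.0 + 182600.0 + 523200.0 = 971800.0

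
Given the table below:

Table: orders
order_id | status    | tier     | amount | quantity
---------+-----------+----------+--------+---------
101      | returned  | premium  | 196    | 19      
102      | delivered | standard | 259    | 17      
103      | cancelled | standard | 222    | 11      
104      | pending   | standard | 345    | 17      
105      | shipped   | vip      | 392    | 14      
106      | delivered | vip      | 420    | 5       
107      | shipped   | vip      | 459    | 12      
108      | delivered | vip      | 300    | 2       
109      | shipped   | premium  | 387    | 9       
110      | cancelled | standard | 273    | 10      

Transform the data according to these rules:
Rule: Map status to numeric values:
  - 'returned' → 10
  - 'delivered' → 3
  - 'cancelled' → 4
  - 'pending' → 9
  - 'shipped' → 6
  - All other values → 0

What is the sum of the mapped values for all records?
54

Step 1: Apply mapping to each record
Step 2: Count by status:
  'returned': 1 records × 10 = 10
  'delivered': 3 records × 3 = 9
  'cancelled': 2 records × 4 = 8
  'pending': 1 records × 9 = 9
  'shipped': 3 records × 6 = 18
Step 3: Sum all mapped values = 54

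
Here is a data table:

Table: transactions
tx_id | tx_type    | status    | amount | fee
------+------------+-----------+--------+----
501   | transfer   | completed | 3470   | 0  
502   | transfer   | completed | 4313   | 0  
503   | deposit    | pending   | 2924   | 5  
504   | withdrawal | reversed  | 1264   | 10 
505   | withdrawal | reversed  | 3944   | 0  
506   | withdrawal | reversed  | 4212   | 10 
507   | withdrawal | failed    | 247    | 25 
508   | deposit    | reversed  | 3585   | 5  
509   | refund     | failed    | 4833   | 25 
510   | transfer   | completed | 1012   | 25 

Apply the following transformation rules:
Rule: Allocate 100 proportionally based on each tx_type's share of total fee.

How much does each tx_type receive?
deposit: 9.52, refund: 23.81, transfer: 23.81, withdrawal: 42.86

Step 1: Calculate total fee = 105
Step 2: Calculate each tx_type's proportion:
  deposit: 10/105 = 9.52% → 9.52
  refund: 25/105 = 23.81% → 23.81
  transfer: 25/105 = 23.81% → 23.81
  withdrawal: 45/105 = 42.86% → 42.86
Step 3: Verify: sum of allocations ≈ 100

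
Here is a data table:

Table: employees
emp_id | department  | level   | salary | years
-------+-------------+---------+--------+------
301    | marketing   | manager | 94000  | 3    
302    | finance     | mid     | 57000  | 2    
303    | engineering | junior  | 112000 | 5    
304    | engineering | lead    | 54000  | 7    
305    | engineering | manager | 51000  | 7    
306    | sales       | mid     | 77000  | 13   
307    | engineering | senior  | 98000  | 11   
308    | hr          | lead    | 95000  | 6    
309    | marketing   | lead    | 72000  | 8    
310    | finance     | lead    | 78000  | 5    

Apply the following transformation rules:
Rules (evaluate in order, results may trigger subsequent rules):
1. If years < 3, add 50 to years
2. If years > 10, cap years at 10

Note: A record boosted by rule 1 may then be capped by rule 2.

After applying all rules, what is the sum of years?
71

Step 1: Apply rule 1 to records with years < 3
  - 1 records get bonus of 50
  - Of these, 1 records then exceed 10 and get capped
Step 2: Apply rule 2 to records with years > 10
  - 2 records (original) are capped
Step 3: Calculate final sum = 71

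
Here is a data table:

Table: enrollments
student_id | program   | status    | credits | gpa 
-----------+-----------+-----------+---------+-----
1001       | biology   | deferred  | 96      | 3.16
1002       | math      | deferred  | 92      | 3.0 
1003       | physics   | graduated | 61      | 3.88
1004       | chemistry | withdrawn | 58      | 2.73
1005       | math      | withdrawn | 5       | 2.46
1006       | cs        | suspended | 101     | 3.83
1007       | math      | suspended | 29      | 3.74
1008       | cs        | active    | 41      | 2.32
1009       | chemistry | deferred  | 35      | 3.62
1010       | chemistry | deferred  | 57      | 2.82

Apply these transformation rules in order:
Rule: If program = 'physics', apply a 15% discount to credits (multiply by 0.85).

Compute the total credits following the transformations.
565.85

Step 1: Records with program = 'physics' have total credits = 61
Step 2: Apply multiplier: 61 × 0.85 = 51.85
Step 3: Other records total: 514
Step 4: Final sum = 51.85 + 514 = 565.85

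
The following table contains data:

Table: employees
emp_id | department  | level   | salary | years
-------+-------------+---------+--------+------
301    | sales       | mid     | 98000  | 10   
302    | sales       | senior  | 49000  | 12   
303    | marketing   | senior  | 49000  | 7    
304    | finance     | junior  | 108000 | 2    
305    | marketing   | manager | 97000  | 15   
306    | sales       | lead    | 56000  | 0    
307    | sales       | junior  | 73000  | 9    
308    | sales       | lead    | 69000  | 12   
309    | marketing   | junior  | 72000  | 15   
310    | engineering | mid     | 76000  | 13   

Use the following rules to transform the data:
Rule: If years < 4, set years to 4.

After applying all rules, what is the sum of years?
101

Step 1: 2 records have years < 4
Step 2: These records originally summed to 2
Step 3: After setting to minimum: 2 × 4 = 8
Step 4: Unaffected records sum: 93
Step 5: Final sum = 8 + 93 = 101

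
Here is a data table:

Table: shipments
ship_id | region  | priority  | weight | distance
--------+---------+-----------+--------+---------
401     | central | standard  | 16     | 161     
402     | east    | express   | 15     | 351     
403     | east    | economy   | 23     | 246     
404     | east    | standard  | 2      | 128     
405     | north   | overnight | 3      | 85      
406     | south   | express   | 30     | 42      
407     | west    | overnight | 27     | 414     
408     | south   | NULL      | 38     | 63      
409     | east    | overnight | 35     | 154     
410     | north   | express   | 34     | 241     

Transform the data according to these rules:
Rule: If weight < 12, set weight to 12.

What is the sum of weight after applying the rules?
242

Step 1: 2 records have weight < 12
Step 2: These records originally summed to 5
Step 3: After setting to minimum: 2 × 12 = 24
Step 4: Unaffected records sum: 218
Step 5: Final sum = 24 + 218 = 242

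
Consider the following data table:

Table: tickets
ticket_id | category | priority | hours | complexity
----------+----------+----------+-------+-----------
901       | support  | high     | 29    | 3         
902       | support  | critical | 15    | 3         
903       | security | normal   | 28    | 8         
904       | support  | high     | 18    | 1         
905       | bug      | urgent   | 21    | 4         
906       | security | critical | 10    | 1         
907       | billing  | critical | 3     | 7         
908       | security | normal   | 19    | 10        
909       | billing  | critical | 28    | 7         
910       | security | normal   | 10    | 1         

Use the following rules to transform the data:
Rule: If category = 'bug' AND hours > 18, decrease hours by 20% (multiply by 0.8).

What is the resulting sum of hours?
176.8

Step 1: Find records where category = 'bug' AND hours > 18
Step 2: 1 records match, summing to 21
Step 3: After multiplier: 21 × 0.8 = 16.8
Step 4: Unaffected records sum: 160
Step 5: Final sum = 16.8 + 160 = 176.8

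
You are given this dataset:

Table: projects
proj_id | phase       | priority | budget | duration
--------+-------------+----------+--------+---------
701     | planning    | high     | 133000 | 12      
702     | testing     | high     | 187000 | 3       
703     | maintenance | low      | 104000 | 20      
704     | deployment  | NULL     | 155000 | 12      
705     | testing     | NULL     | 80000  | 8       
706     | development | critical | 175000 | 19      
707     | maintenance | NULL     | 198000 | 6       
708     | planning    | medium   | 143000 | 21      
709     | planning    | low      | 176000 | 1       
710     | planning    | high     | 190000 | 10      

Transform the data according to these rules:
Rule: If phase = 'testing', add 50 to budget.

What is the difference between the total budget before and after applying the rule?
100

Step 1: Original sum of budget = 1541000
Step 2: 2 records have phase = 'testing'
Step 3: Each affected record changes by 50
Step 4: Total change = 2 × 50 = 100
Step 5: New sum = 1541000 + 100 = 1541100
Step 6: Difference = |1541100 - 1541000| = 100
        (Sum increased by 100)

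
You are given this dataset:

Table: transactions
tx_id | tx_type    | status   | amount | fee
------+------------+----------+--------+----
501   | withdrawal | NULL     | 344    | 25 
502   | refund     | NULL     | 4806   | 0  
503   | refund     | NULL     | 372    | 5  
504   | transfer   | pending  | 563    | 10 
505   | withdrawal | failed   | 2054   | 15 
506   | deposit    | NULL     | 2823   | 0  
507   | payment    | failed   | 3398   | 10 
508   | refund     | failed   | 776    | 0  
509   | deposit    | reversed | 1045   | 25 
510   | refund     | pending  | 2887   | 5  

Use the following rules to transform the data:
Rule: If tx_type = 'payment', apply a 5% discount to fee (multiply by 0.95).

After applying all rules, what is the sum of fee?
94.5

Step 1: Records with tx_type = 'payment' have total fee = 10
Step 2: Apply multiplier: 10 × 0.95 = 9.5
Step 3: Other records total: 85
Step 4: Final sum = 9.5 + 85 = 94.5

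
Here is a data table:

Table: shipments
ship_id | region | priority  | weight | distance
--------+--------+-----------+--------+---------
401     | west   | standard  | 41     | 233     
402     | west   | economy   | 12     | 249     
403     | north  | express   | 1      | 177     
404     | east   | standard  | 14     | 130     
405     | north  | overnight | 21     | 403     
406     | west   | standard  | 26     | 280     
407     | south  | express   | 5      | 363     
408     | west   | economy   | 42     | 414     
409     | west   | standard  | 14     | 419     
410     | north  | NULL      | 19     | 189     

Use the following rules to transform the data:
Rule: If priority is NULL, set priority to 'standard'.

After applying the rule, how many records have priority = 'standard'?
5

Step 1: Count records where priority IS NULL
Step 2: Found 1 records with NULL priority
Step 3: These records will have priority set to 'standard'
Step 4: Records already having priority = 'standard': 4
Step 5: Answer: 1 + 4 = 5 records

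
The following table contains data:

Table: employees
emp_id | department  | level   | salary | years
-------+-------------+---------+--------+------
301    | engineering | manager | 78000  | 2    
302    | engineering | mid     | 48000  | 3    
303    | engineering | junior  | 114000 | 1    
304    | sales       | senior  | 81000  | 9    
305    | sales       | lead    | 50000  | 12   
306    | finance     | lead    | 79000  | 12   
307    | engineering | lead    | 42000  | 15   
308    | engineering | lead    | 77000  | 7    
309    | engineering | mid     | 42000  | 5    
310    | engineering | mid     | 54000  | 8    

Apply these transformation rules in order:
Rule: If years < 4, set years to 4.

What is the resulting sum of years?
80

Step 1: 3 records have years < 4
Step 2: These records originally summed to 6
Step 3: After setting to minimum: 3 × 4 = 12
Step 4: Unaffected records sum: 68
Step 5: Final sum = 12 + 68 = 80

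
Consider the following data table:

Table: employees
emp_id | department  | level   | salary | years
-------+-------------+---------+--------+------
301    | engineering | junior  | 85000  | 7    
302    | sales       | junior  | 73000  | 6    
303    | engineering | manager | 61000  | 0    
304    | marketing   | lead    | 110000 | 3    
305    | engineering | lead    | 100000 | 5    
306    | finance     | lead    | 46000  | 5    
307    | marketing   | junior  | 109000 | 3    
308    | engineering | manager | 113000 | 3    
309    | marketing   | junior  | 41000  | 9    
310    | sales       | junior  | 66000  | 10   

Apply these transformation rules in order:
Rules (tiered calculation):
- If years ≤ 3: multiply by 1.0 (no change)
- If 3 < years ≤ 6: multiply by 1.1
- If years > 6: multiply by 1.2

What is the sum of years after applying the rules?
57.8

Step 1: Tier 1 (years ≤ 3): 4 records, sum = 9 × 1.0 = 9.0
Step 2: Tier 2 (3 < years ≤ 6): 3 records, sum = 16 × 1.1 = 17.6
Step 3: Tier 3 (years > 6): 3 records, sum = 26 × 1.2 = 31.2
Step 4: Final sum = 9.0 + 17.6 + 31.2 = 57.8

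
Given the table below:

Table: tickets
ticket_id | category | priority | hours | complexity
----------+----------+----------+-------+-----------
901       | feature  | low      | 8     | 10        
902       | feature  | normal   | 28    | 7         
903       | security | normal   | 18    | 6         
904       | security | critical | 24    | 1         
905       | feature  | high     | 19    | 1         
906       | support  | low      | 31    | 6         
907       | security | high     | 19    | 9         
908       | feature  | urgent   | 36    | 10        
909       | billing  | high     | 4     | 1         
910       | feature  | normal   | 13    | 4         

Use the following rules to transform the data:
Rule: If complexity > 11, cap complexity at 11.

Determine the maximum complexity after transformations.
10

Step 1: Original maximum complexity = 10
Step 2: Check cap of 11 against maximum
Step 3: No records exceed the cap (max 10 <= cap 11), so no capping applies
Step 4: Maximum after transformation = 10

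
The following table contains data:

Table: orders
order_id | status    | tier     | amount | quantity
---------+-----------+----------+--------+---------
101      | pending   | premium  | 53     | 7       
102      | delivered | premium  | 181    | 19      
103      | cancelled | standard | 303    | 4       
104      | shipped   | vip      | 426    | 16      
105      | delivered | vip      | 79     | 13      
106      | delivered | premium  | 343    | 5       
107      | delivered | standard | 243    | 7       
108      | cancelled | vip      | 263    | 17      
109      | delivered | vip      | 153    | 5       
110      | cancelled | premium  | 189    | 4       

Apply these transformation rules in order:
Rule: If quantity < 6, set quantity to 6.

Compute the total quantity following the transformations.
103

Step 1: 4 records have quantity < 6
Step 2: These records originally summed to 18
Step 3: After setting to minimum: 4 × 6 = 24
Step 4: Unaffected records sum: 79
Step 5: Final sum = 24 + 79 = 103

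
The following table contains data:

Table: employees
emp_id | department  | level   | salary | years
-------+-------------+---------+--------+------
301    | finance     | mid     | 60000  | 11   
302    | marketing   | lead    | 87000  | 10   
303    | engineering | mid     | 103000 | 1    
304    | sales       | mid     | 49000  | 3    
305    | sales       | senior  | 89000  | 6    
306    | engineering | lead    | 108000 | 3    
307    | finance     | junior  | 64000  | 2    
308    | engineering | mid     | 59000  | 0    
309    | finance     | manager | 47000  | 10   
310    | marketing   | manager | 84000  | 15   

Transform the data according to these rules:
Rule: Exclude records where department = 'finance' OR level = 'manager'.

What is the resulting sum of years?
23

Step 1: Find records where department = 'finance' OR level = 'manager'
Step 2: 4 records match, summing to 38
Step 3: Original sum: 61
Step 4: Remaining sum = 61 - 38 = 23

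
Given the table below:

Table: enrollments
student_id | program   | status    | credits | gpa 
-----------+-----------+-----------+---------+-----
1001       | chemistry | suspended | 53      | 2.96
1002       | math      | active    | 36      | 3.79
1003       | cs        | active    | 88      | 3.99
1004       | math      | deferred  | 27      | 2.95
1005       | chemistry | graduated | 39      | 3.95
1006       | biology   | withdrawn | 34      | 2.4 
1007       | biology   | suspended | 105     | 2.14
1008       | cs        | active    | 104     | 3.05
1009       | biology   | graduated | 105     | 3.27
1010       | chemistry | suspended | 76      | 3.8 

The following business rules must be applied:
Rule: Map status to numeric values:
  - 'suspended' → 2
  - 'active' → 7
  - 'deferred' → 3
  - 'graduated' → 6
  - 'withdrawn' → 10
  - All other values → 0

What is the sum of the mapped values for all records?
52

Step 1: Apply mapping to each record
Step 2: Count by status:
  'suspended': 3 records × 2 = 6
  'active': 3 records × 7 = 21
  'deferred': 1 records × 3 = 3
  'graduated': 2 records × 6 = 12
  'withdrawn': 1 records × 10 = 10
Step 3: Sum all mapped values = 52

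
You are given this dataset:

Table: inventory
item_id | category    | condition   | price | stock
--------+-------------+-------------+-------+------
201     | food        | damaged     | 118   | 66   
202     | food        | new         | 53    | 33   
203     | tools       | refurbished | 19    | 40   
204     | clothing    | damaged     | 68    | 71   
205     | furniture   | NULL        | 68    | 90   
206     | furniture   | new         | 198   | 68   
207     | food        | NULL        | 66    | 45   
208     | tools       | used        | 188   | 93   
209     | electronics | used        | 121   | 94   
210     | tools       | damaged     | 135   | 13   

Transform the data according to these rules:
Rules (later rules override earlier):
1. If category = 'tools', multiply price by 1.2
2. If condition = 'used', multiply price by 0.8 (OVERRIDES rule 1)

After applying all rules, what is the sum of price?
1003.0

Step 1: Rule 2 takes priority for records with condition = 'used'
  - 2 records: 309 × 0.8 = 247.2
Step 2: Rule 1 applies to remaining records with category = 'tools'
  - 2 records: 154 × 1.2 = 184.8
Step 3: Other records unchanged: 571
Step 4: Final sum = 247.2 + 184.8 + 571 = 1003.0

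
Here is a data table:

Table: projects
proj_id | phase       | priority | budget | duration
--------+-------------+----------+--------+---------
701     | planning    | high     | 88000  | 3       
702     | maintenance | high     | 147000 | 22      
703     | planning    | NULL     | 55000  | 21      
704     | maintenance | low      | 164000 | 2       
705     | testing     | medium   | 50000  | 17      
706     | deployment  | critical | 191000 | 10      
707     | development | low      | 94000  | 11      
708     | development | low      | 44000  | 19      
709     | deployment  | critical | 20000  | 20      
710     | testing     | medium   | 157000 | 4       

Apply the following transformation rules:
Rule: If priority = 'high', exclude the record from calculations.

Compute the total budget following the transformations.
775000

Step 1: Identify records where priority = 'high'
Step 2: The excluded records sum to 235000
Step 3: Original total budget = 1010000
Step 4: Remaining total = 1010000 - 235000 = 775000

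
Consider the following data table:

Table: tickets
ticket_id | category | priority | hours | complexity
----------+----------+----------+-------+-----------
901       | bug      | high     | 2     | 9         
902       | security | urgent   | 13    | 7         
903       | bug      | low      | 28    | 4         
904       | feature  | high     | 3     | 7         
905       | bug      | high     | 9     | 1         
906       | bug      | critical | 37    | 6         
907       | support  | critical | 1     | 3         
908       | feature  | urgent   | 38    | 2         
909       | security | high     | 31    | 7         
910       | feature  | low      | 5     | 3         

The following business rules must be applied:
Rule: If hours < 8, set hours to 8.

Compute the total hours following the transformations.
188

Step 1: 4 records have hours < 8
Step 2: These records originally summed to 11
Step 3: After setting to minimum: 4 × 8 = 32
Step 4: Unaffected records sum: 156
Step 5: Final sum = 32 + 156 = 188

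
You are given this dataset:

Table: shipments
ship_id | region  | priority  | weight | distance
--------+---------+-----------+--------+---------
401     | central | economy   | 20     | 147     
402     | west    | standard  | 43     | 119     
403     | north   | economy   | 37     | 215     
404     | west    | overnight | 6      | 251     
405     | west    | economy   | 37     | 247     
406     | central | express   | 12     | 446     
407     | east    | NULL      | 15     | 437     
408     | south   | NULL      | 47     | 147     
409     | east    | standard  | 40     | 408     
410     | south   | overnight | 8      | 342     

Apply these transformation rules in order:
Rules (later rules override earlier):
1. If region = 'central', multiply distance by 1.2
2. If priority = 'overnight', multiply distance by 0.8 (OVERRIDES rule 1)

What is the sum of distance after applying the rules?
2759.0

Step 1: Rule 2 takes priority for records with priority = 'overnight'
  - 2 records: 593 × 0.8 = 474.4
Step 2: Rule 1 applies to remaining records with region = 'central'
  - 2 records: 593 × 1.2 = 711.6
Step 3: Other records unchanged: 1573
Step 4: Final sum = 474.4 + 711.6 + 1573 = 2759.0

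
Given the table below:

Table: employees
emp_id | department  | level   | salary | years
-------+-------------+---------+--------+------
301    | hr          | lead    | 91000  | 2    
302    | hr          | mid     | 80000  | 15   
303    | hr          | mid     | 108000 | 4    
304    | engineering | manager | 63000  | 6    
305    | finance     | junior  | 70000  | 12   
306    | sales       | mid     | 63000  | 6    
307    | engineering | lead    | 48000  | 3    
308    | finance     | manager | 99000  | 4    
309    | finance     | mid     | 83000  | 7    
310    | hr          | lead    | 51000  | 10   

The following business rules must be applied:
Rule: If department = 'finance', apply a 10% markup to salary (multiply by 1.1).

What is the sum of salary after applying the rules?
781200.0

Step 1: Records with department = 'finance' have total salary = 252000
Step 2: Apply multiplier: 252000 × 1.1 = 277200.0
Step 3: Other records total: 504000
Step 4: Final sum = 277200.0 + 504000 = 781200.0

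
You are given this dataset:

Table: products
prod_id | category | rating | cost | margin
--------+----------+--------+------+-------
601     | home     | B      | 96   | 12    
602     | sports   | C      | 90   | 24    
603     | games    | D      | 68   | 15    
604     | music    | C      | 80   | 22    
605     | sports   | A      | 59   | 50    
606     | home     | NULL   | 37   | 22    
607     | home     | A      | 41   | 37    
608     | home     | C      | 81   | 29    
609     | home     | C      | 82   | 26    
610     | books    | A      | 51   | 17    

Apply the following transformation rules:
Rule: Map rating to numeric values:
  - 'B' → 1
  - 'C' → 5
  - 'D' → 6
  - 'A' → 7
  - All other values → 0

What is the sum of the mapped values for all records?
48

Step 1: Apply mapping to each record
Step 2: Count by status:
  'B': 1 records × 1 = 1
  'C': 4 records × 5 = 20
  'D': 1 records × 6 = 6
  'A': 3 records × 7 = 21
Step 3: Sum all mapped values = 48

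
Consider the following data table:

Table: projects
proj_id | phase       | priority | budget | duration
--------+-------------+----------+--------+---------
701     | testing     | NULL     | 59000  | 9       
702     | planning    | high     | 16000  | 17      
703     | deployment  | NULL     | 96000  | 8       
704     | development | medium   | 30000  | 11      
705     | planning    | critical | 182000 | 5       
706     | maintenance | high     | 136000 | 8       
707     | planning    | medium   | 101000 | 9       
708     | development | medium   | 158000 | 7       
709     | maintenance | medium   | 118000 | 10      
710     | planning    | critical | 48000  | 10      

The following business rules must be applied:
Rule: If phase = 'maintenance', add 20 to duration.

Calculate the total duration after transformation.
134

Step 1: Count records where phase = 'maintenance': 2
Step 2: Total bonus added: 2 × 20 = 40
Step 3: Original sum of duration: 94
Step 4: Final sum = 94 + 40 = 134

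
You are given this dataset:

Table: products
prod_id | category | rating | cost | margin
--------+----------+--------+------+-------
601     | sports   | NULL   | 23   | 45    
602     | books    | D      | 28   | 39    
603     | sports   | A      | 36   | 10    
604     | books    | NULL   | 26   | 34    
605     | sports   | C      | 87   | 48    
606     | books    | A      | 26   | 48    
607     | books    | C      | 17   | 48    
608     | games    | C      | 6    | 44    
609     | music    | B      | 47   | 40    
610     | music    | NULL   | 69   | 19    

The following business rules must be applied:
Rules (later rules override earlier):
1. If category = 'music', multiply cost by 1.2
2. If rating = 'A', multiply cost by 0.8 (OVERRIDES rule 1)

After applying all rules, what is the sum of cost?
375.8

Step 1: Rule 2 takes priority for records with rating = 'A'
  - 2 records: 62 × 0.8 = 49.6
Step 2: Rule 1 applies to remaining records with category = 'music'
  - 2 records: 116 × 1.2 = 139.2
Step 3: Other records unchanged: 187
Step 4: Final sum = 49.6 + 139.2 + 187 = 375.8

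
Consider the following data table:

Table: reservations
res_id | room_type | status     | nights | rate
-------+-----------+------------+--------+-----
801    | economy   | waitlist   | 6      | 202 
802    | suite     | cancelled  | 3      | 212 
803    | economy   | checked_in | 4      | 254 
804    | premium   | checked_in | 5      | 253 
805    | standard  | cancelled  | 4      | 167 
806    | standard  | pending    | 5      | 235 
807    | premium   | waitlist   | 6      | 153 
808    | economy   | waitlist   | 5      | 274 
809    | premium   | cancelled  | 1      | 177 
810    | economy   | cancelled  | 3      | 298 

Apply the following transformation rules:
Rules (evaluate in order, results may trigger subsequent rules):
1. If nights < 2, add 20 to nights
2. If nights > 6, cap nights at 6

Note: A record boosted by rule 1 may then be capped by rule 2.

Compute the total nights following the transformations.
47

Step 1: Apply rule 1 to records with nights < 2
  - 1 records get bonus of 20
  - Of these, 1 records then exceed 6 and get capped
Step 2: Apply rule 2 to records with nights > 6
  - 0 records (original) are capped
Step 3: Calculate final sum = 47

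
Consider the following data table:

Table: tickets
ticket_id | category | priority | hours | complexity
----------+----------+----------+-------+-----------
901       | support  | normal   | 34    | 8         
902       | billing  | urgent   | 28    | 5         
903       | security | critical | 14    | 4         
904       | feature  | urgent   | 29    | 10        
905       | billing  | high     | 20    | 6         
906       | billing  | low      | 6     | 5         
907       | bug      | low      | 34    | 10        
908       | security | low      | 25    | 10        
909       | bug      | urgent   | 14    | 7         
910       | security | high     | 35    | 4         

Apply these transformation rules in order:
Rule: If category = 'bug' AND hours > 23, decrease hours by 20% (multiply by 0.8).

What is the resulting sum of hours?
232.2

Step 1: Find records where category = 'bug' AND hours > 23
Step 2: 1 records match, summing to 34
Step 3: After multiplier: 34 × 0.8 = 27.2
Step 4: Unaffected records sum: 205
Step 5: Final sum = 27.2 + 205 = 232.2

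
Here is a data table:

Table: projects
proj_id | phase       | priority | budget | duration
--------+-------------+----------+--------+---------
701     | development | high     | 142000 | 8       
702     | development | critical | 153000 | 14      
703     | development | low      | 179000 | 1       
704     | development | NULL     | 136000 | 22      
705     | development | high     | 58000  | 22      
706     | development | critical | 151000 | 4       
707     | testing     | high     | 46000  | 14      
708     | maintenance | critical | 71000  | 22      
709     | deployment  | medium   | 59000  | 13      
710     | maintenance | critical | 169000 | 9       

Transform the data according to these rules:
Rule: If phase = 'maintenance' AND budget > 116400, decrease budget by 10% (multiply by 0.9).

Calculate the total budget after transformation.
1147100.0

Step 1: Find records where phase = 'maintenance' AND budget > 116400
Step 2: 1 records match, summing to 169000
Step 3: After multiplier: 169000 × 0.9 = 152100.0
Step 4: Unaffected records sum: 995000
Step 5: Final sum = 152100.0 + 995000 = 1147100.0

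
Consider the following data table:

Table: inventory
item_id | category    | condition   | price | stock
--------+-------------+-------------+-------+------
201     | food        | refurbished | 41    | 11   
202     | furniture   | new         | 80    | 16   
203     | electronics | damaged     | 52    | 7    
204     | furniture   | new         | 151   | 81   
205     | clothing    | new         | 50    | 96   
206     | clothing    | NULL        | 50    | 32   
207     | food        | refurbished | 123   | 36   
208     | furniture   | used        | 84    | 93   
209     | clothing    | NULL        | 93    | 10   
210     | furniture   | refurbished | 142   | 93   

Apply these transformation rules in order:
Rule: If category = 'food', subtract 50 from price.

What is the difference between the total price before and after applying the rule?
100

Step 1: Original sum of price = 866
Step 2: 2 records have category = 'food'
Step 3: Each affected record changes by -50
Step 4: Total change = 2 × -50 = -100
Step 5: New sum = 866 + -100 = 766
Step 6: Difference = |766 - 866| = 100
        (Sum decreased by 100)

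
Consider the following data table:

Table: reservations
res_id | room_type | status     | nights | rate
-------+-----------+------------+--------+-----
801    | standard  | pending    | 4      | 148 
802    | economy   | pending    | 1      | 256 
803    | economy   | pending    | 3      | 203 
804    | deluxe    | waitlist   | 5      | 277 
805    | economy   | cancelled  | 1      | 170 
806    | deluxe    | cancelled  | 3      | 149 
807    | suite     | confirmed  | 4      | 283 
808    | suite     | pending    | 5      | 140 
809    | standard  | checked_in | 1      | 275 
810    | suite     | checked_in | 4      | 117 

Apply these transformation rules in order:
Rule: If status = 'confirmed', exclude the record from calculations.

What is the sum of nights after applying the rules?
27

Step 1: Identify records where status = 'confirmed'
Step 2: The excluded records sum to 4
Step 3: Original total nights = 31
Step 4: Remaining total = 31 - 4 = 27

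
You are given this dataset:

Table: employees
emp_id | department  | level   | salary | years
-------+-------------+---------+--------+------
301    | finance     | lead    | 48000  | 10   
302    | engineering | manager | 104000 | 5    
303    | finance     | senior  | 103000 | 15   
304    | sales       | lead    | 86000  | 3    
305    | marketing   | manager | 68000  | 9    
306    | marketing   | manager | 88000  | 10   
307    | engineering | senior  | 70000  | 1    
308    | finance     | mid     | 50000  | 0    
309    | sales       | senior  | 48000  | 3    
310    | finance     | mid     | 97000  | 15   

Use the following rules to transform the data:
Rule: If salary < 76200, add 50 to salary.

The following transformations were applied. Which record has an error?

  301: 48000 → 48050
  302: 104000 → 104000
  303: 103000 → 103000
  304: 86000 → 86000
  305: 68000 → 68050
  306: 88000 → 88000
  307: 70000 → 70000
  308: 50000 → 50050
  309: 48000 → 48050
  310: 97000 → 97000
Record 307 has an error. The correct transformed value should be 70050, not 70000.

Step 1: Check each record against the rule
Step 2: Record 307 has salary = 70000
Step 3: Since 70000 < 76200, the bonus should have been applied
Step 4: Correct value = 70050, but claimed value = 70000
Conclusion: Record 307 has the error.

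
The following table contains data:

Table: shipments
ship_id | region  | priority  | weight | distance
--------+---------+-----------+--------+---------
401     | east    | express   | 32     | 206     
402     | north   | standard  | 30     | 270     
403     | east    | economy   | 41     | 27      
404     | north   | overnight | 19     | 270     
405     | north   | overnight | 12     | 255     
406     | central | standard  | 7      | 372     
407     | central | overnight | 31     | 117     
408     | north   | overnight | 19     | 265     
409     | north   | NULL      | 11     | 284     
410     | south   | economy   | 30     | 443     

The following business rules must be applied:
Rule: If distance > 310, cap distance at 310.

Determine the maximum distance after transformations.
310

Step 1: Original maximum distance = 443
Step 2: Apply cap at 310
Step 3: 2 records had distance > 310 and were capped
Step 4: Maximum after transformation = 310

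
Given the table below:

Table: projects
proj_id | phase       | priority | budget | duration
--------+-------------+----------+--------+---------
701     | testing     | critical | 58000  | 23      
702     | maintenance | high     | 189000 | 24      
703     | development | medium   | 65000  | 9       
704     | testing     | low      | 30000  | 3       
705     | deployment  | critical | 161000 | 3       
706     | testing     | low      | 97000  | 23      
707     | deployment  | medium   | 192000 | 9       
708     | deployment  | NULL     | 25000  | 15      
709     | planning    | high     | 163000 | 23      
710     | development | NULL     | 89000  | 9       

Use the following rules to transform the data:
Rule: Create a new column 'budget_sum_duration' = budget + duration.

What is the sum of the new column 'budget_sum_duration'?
1069141

Step 1: For each record, compute budget + duration
Example calculations:
  58000 + 23 = 58023
  189000 + 24 = 189024
  65000 + 9 = 65009
  ...
Step 2: Sum all derived values
Step 3: Total = 1069141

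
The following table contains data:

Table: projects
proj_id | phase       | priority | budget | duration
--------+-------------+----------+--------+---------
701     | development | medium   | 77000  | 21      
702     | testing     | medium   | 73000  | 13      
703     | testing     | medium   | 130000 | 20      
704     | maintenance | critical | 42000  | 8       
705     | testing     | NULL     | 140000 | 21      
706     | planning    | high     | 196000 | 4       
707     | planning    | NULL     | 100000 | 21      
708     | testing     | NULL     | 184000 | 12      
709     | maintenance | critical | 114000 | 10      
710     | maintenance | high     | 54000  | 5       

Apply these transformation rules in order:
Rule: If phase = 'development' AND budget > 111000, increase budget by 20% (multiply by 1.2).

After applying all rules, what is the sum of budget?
1110000

Step 1: Find records where phase = 'development' AND budget > 111000
Step 2: 0 records match, summing to 0
Step 3: After multiplier: 0 × 1.2 = 0.0
Step 4: Unaffected records sum: 1110000
Step 5: Final sum = 0.0 + 1110000 = 1110000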